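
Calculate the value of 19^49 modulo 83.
By repeated squaring mod 83: 19^{1}≡19, 19^{2}≡29, 19^{4}≡11, 19^{8}≡38, 19^{16}≡33, 19^{32}≡10. Then 19^{49} = 19^{32+16+1} ≡ 10 × 33 × 19 ≡ 45 mod 83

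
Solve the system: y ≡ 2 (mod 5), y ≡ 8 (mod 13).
M = 5 × 13 = 65. M₁ = 13, y₁ ≡ 2 (mod 5). M₂ = 5, y₂ ≡ 8 (mod 13). y = 2×13×2 + 8×5×8 ≡ 47 (mod 65)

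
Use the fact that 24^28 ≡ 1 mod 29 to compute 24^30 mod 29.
By Fermat: 24^{28} ≡ 1 mod 29. So 24^{30} = 24^{28} · 24^{2} ≡ 24^{2} ≡ 25 mod 29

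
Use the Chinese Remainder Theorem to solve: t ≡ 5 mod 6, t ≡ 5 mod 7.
M = 6 × 7 = 42. M₁ = 7, y₁ ≡ 1 mod 6. M₂ = 6, y₂ ≡ 6 mod 7. t = 5×7×1 + 5×6×6 ≡ 5 mod 42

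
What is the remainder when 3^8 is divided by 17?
By repeated squaring mod 17: 3^{1}≡3, 3^{2}≡9, 3^{4}≡13, 3^{8}≡16. So 3^{8} ≡ 16 mod 17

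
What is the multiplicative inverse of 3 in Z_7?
Since 7 is prime, by Fermat 3^(-1) ≡ 3^{5} ≡ 5 mod 7. Verify: 3 × 5 = 15 ≡ 1 mod 7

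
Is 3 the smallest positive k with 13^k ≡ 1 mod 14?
Powers of 13 mod 14: 13^1≡13, 13^2≡1. Already 13^2≡1, so the order is 2 < 3. No, the actual order is 2.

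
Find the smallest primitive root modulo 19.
g = 2. Powers: [2, 4, 8, 16, 13, 7, 14, 9, 18, ...] generates all 18 non-zero residues.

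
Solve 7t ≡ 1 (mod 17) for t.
Since 17 is prime, by Fermat 7^(-1) ≡ 7^{15} ≡ 5 (mod 17). Verify: 7 × 5 = 35 ≡ 1 (mod 17)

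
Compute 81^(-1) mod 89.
Since 89 is prime, by Fermat 81^(-1) ≡ 81^{87} ≡ 11 mod 89. Verify: 81 × 11 = 891 ≡ 1 mod 89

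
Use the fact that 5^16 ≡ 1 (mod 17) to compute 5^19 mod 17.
By Fermat: 5^{16} ≡ 1 (mod 17). So 5^{19} = 5^{16} · 5^{3} ≡ 5^{3} ≡ 6 (mod 17)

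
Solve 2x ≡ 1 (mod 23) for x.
Since 23 is prime, by Fermat 2^(-1) ≡ 2^{21} ≡ 12 (mod 23). Verify: 2 × 12 = 24 ≡ 1 (mod 23)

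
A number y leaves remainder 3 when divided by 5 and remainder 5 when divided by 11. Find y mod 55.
M = 5 × 11 = 55. M₁ = 11, y₁ ≡ 1 mod 5. M₂ = 5, y₂ ≡ 9 mod 11. y = 3×11×1 + 5×5×9 ≡ 38 mod 55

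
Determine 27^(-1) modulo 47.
Since 47 is prime, by Fermat 27^(-1) ≡ 27^{45} ≡ 7 mod 47. Verify: 27 × 7 = 189 ≡ 1 mod 47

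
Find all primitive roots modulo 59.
There are φ(58) = 28 primitive roots mod 59: {2, 6, 8, 10, 11, 13, 14, 18, 23, 24, 30, 31, 32, 33, 34, 37, 38, 39, 40, 42, 43, 44, 47, 50, 52, 54, 55, 56}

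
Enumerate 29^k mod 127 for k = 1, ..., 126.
29^1, 29^2, ..., 29^{126} mod 127: [29, 79, 5, 18, 14, 25, 90, 70, 125, 69, 96, 117, 91, 99, 77, 74, 114, 4, 116, 62, 20, 72, 56, 100, 106, 26, 119, 22, 3, 87, 110, 15, 54, 42, 75, 16, 83, 121, 80, 34, 97, 19, 43, 104, 95, 88, 12, 94, 59, 60, 89, 41, 46, 64, 78, 103, 66, 9, 7, 76, 45, 35, 126, 98, 48, 122, 109, 113, 102, 37, 57, 2, 58, 31, 10, 36, 28, 50, 53, 13, 123, 11, 65, 107, 55, 71, 27, 21, 101, 8, 105, 124, 40, 17, 112, 73, 85, 52, 111, 44, 6, 47, 93, 30, 108, 84, 23, 32, 39, 115, 33, 68, 67, 38, 86, 81, 63, 49, 24, 61, 118, 120, 51, 82, 92, 1]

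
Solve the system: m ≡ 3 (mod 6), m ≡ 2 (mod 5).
M = 6 × 5 = 30. M₁ = 5, y₁ ≡ 5 (mod 6). M₂ = 6, y₂ ≡ 1 (mod 5). m = 3×5×5 + 2×6×1 ≡ 27 (mod 30)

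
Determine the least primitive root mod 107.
g = 2. Powers: [2, 4, 8, 16, 32, 64, 21, ...] generates all 106 non-zero residues.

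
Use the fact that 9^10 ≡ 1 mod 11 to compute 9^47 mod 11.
By Fermat: 9^{10} ≡ 1 mod 11. 47 = 4×10 + 7. So 9^{47} ≡ 9^{7} ≡ 4 mod 11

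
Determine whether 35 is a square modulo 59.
By Euler's criterion: 35^{29} ≡ 1 (mod 59). Since this equals 1, 35 is a QR.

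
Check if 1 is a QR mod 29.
By Euler's criterion: 1^{14} ≡ 1 (mod 29). Since this equals 1, 1 is a QR.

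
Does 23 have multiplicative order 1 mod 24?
Powers of 23 mod 24: 23^1≡23, 23^2≡1. 23^1≡23≢1, so ord ≠ 1. No, the actual order is 2.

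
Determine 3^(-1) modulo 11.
Since 11 is prime, by Fermat 3^(-1) ≡ 3^{9} ≡ 4 (mod 11). Verify: 3 × 4 = 12 ≡ 1 (mod 11)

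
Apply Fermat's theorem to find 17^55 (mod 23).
By Fermat: 17^{22} ≡ 1 (mod 23). 55 = 2×22 + 11. So 17^{55} ≡ 17^{11} ≡ 22 (mod 23)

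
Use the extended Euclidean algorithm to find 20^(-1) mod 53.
Extended GCD: 20(8) + 53(-3) = 1. So 20^(-1) ≡ 8 (mod 53). Verify: 20 × 8 = 160 ≡ 1 (mod 53)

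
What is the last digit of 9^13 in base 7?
Using Fermat: 9^{6} ≡ 1 (mod 7). 13 ≡ 1 (mod 6). So 9^{13} ≡ 9^{1} ≡ 2 (mod 7)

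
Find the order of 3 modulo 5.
Powers of 3 mod 5: 3^1≡3, 3^2≡4, 3^3≡2, 3^4≡1. ord_5(3) = 4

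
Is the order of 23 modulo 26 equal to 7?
Powers of 23 mod 26: 23^1≡23, 23^2≡9, 23^3≡25, 23^4≡3, 23^5≡17, 23^6≡1. Already 23^6≡1, so the order is 6 < 7. No, the actual order is 6.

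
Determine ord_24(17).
Powers of 17 mod 24: 17^1≡17, 17^2≡1. ord_24(17) = 2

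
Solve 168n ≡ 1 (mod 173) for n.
Since 173 is prime, by Fermat 168^(-1) ≡ 168^{171} ≡ 69 (mod 173). Verify: 168 × 69 = 11592 ≡ 1 (mod 173)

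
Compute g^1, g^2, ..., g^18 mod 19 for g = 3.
3^1, 3^2, ..., 3^{18} mod 19: [3, 9, 8, 5, 15, 7, 2, 6, 18, 16, 10, 11, 14, 4, 12, 17, 13, 1]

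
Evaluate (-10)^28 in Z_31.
By repeated squaring mod 31: (-10)^{1}≡21, (-10)^{2}≡7, (-10)^{4}≡18, (-10)^{8}≡14, (-10)^{16}≡10. Then (-10)^{28} = (-10)^{16+8+4} ≡ 10 × 14 × 18 ≡ 9 mod 31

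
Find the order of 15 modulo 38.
Powers of 15 mod 38: 15^1≡15, 15^2≡35, 15^3≡31, 15^4≡9, 15^5≡21, 15^6≡11, 15^7≡13, 15^8≡5, 15^9≡37, 15^10≡23, 15^11≡3, 15^12≡7, 15^13≡29, 15^14≡17, 15^15≡27, 15^16≡25, 15^17≡33, 15^18≡1. Order = 18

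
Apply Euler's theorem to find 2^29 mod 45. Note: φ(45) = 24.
By Euler: 2^{24} ≡ 1 mod 45 since gcd(2, 45) = 1. 29 = 1×24 + 5. So 2^{29} ≡ 2^{5} ≡ 32 mod 45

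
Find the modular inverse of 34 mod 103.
Since 103 is prime, by Fermat 34^(-1) ≡ 34^{101} ≡ 100 (mod 103). Verify: 34 × 100 = 3400 ≡ 1 (mod 103)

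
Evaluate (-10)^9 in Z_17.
By repeated squaring (mod 17): (-10)^{1}≡7, (-10)^{2}≡15, (-10)^{4}≡4, (-10)^{8}≡16. Then (-10)^{9} = (-10)^{8+1} ≡ 16 × 7 ≡ 10 (mod 17)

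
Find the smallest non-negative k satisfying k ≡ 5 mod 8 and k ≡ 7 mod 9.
M = 8 × 9 = 72. M₁ = 9, y₁ ≡ 1 mod 8. M₂ = 8, y₂ ≡ 8 mod 9. k = 5×9×1 + 7×8×8 ≡ 61 mod 72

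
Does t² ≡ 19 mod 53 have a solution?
By Euler's criterion: 19^{26} ≡ 52 mod 53. Since this equals -1 (≡ 52), 19 is not a QR.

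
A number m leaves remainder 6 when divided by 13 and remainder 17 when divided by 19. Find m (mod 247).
M = 13 × 19 = 247. M₁ = 19, y₁ ≡ 11 (mod 13). M₂ = 13, y₂ ≡ 3 (mod 19). m = 6×19×11 + 17×13×3 ≡ 188 (mod 247)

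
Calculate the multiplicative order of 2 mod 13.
Powers of 2 mod 13: 2^1≡2, 2^2≡4, 2^3≡8, 2^4≡3, 2^5≡6, 2^6≡12, 2^7≡11, 2^8≡9, 2^9≡5, 2^10≡10, 2^11≡7, 2^12≡1. Order = 12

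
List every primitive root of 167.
There are φ(166) = 82 primitive roots mod 167: {5, 10, 13, 15, 17, 20, 23, 26, 30, 34, 35, 37, 39, 40, 41, 43, 45, 46, 51, 52, 53, 55, 59, 60, 67, 68, 69, 70, 71, 73, 74, 78, 79, 80, 82, 83, 86, 90, 91, 92, 95, 101, 102, 103, 104, 105, 106, 109, 110, 111, 113, 117, 118, 119, 120, 123, 125, 129, 131, 134, 135, 136, 138, 139, 140, 142, 143, 145, 146, 148, 149, 151, 153, 155, 156, 158, 159, 160, 161, 163, 164, 165}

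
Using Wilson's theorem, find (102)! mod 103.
By Wilson's theorem, (102)! ≡ -1 ≡ 102 (mod 103)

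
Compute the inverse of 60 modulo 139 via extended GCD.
Extended GCD: 60(-44) + 139(19) = 1. So 60^(-1) ≡ -44 ≡ 95 (mod 139). Verify: 60 × 95 = 5700 ≡ 1 (mod 139)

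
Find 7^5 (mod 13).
By repeated squaring (mod 13): 7^{1}≡7, 7^{2}≡10, 7^{4}≡9. Then 7^{5} = 7^{4+1} ≡ 9 × 7 ≡ 11 (mod 13)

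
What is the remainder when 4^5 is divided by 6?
By repeated squaring (mod 6): 4^{1}≡4, 4^{2}≡4, 4^{4}≡4. Then 4^{5} = 4^{4+1} ≡ 4 × 4 ≡ 4 (mod 6)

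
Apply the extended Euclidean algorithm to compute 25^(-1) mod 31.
Extended GCD: 25(5) + 31(-4) = 1. So 25^(-1) ≡ 5 mod 31. Verify: 25 × 5 = 125 ≡ 1 mod 31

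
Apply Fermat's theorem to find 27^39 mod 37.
By Fermat: 27^{36} ≡ 1 mod 37. So 27^{39} = 27^{36} · 27^{3} ≡ 27^{3} ≡ 36 mod 37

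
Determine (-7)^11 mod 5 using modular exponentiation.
Using Fermat: (-7)^{4} ≡ 1 mod 5. 11 ≡ 3 mod 4. So (-7)^{11} ≡ (-7)^{3} ≡ 2 mod 5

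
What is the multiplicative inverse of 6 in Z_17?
Since 17 is prime, by Fermat 6^(-1) ≡ 6^{15} ≡ 3 mod 17. Verify: 6 × 3 = 18 ≡ 1 mod 17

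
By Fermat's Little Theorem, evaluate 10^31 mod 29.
By Fermat: 10^{28} ≡ 1 (mod 29). So 10^{31} = 10^{28} · 10^{3} ≡ 10^{3} ≡ 14 (mod 29)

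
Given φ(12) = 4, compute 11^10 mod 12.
By Euler: 11^{4} ≡ 1 mod 12 since gcd(11, 12) = 1. 10 = 2×4 + 2. So 11^{10} ≡ 11^{2} ≡ 1 mod 12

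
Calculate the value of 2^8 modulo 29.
By repeated squaring mod 29: 2^{1}≡2, 2^{2}≡4, 2^{4}≡16, 2^{8}≡24. So 2^{8} ≡ 24 mod 29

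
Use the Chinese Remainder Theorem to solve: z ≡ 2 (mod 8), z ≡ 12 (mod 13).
M = 8 × 13 = 104. M₁ = 13, y₁ ≡ 5 (mod 8). M₂ = 8, y₂ ≡ 5 (mod 13). z = 2×13×5 + 12×8×5 ≡ 90 (mod 104)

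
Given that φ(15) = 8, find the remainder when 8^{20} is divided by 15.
By Euler: 8^{8} ≡ 1 (mod 15) since gcd(8, 15) = 1. 20 = 2×8 + 4. So 8^{20} ≡ 8^{4} ≡ 1 (mod 15)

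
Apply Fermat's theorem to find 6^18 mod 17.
By Fermat: 6^{16} ≡ 1 mod 17. So 6^{18} = 6^{16} · 6^{2} ≡ 6^{2} ≡ 2 mod 17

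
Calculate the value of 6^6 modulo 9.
By repeated squaring mod 9: 6^{1}≡6, 6^{2}≡0, 6^{4}≡0. Then 6^{6} = 6^{4+2} ≡ 0 × 0 ≡ 0 mod 9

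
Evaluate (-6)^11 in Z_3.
By repeated squaring mod 3: (-6)^{1}≡0, (-6)^{2}≡0, (-6)^{4}≡0, (-6)^{8}≡0. Then (-6)^{11} = (-6)^{8+2+1} ≡ 0 × 0 × 0 ≡ 0 mod 3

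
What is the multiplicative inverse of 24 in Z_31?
Since 31 is prime, by Fermat 24^(-1) ≡ 24^{29} ≡ 22 (mod 31). Verify: 24 × 22 = 528 ≡ 1 (mod 31)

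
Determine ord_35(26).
Powers of 26 mod 35: 26^1≡26, 26^2≡11, 26^3≡6, 26^4≡16, 26^5≡31, 26^6≡1. Order = 6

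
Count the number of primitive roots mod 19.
There are φ(19-1) = φ(18) = 6 primitive roots modulo 19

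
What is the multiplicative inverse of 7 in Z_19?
Since 19 is prime, by Fermat 7^(-1) ≡ 7^{17} ≡ 11 mod 19. Verify: 7 × 11 = 77 ≡ 1 mod 19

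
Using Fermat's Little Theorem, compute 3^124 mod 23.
By Fermat: 3^{22} ≡ 1 (mod 23). 124 = 5×22 + 14. So 3^{124} ≡ 3^{14} ≡ 4 (mod 23)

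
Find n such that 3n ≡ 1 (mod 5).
Since 5 is prime, by Fermat 3^(-1) ≡ 3^{3} ≡ 2 (mod 5). Verify: 3 × 2 = 6 ≡ 1 (mod 5)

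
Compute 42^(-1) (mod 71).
Since 71 is prime, by Fermat 42^(-1) ≡ 42^{69} ≡ 22 (mod 71). Verify: 42 × 22 = 924 ≡ 1 (mod 71)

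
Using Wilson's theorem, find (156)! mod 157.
By Wilson's theorem, (156)! ≡ -1 ≡ 156 mod 157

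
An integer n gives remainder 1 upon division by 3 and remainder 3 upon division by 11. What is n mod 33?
M = 3 × 11 = 33. M₁ = 11, y₁ ≡ 2 mod 3. M₂ = 3, y₂ ≡ 4 mod 11. n = 1×11×2 + 3×3×4 ≡ 25 mod 33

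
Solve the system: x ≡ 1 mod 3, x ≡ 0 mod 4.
M = 3 × 4 = 12. M₁ = 4, y₁ ≡ 1 mod 3. M₂ = 3, y₂ ≡ 3 mod 4. x = 1×4×1 + 0×3×3 ≡ 4 mod 12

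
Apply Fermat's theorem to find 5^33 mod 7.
By Fermat: 5^{6} ≡ 1 mod 7. 33 = 5×6 + 3. So 5^{33} ≡ 5^{3} ≡ 6 mod 7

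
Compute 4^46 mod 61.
By repeated squaring (mod 61): 4^{1}≡4, 4^{2}≡16, 4^{4}≡12, 4^{8}≡22, 4^{16}≡57, 4^{32}≡16. Then 4^{46} = 4^{32+8+4+2} ≡ 16 × 22 × 12 × 16 ≡ 57 (mod 61)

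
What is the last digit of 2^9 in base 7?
Using Fermat: 2^{6} ≡ 1 mod 7. 9 ≡ 3 mod 6. So 2^{9} ≡ 2^{3} ≡ 1 mod 7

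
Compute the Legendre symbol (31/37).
(31/37) = 31^{18} mod 37 = -1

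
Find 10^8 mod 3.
Using Fermat: 10^{2} ≡ 1 mod 3. 8 ≡ 0 mod 2. So 10^{8} ≡ 10^{0} ≡ 1 mod 3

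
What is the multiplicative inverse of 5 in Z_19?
Since 19 is prime, by Fermat 5^(-1) ≡ 5^{17} ≡ 4 (mod 19). Verify: 5 × 4 = 20 ≡ 1 (mod 19)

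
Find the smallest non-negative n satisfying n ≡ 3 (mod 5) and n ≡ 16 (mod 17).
M = 5 × 17 = 85. M₁ = 17, y₁ ≡ 3 (mod 5). M₂ = 5, y₂ ≡ 7 (mod 17). n = 3×17×3 + 16×5×7 ≡ 33 (mod 85)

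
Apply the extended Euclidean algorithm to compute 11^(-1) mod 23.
Extended GCD: 11(-2) + 23(1) = 1. So 11^(-1) ≡ -2 ≡ 21 mod 23. Verify: 11 × 21 = 231 ≡ 1 mod 23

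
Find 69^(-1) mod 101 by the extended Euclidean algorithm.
Extended GCD: 69(41) + 101(-28) = 1. So 69^(-1) ≡ 41 mod 101. Verify: 69 × 41 = 2829 ≡ 1 mod 101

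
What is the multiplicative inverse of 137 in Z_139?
Since 139 is prime, by Fermat 137^(-1) ≡ 137^{137} ≡ 69 (mod 139). Verify: 137 × 69 = 9453 ≡ 1 (mod 139)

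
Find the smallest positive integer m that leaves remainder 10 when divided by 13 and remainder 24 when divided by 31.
M = 13 × 31 = 403. M₁ = 31, y₁ ≡ 8 mod 13. M₂ = 13, y₂ ≡ 12 mod 31. m = 10×31×8 + 24×13×12 ≡ 179 mod 403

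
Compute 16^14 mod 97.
By repeated squaring mod 97: 16^{1}≡16, 16^{2}≡62, 16^{4}≡61, 16^{8}≡35. Then 16^{14} = 16^{8+4+2} ≡ 35 × 61 × 62 ≡ 62 mod 97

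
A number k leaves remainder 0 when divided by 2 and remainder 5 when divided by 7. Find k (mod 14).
M = 2 × 7 = 14. M₁ = 7, y₁ ≡ 1 (mod 2). M₂ = 2, y₂ ≡ 4 (mod 7). k = 0×7×1 + 5×2×4 ≡ 12 (mod 14)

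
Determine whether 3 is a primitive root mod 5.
ord_5(3) divides 4. For each prime q|4: 3^{2}≡4, none ≡ 1. So 3 has order 4 and is a primitive root mod 5.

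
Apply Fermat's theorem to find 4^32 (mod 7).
By Fermat: 4^{6} ≡ 1 (mod 7). 32 = 5×6 + 2. So 4^{32} ≡ 4^{2} ≡ 2 (mod 7)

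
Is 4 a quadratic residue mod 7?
By Euler's criterion: 4^{3} ≡ 1 (mod 7). Since this equals 1, 4 is a QR.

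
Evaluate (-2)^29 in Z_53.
By repeated squaring (mod 53): (-2)^{1}≡51, (-2)^{2}≡4, (-2)^{4}≡16, (-2)^{8}≡44, (-2)^{16}≡28. Then (-2)^{29} = (-2)^{16+8+4+1} ≡ 28 × 44 × 16 × 51 ≡ 8 (mod 53)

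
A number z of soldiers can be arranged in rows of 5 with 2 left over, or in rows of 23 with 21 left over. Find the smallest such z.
M = 5 × 23 = 115. M₁ = 23, y₁ ≡ 2 (mod 5). M₂ = 5, y₂ ≡ 14 (mod 23). z = 2×23×2 + 21×5×14 ≡ 67 (mod 115)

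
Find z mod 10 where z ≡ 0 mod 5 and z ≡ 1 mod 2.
M = 5 × 2 = 10. M₁ = 2, y₁ ≡ 3 mod 5. M₂ = 5, y₂ ≡ 1 mod 2. z = 0×2×3 + 1×5×1 ≡ 5 mod 10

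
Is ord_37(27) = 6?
Powers of 27 mod 37: 27^1≡27, 27^2≡26, 27^3≡36, 27^4≡10, 27^5≡11, 27^6≡1. First k with 27^k≡1 is k=6. Yes, ord_37(27) = 6.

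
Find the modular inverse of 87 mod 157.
Since 157 is prime, by Fermat 87^(-1) ≡ 87^{155} ≡ 74 mod 157. Verify: 87 × 74 = 6438 ≡ 1 mod 157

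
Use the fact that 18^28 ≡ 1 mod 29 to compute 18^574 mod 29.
By Fermat: 18^{28} ≡ 1 mod 29. 574 ≡ 14 mod 28. So 18^{574} ≡ 18^{14} ≡ 28 mod 29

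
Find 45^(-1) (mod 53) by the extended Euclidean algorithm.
Extended GCD: 45(-20) + 53(17) = 1. So 45^(-1) ≡ -20 ≡ 33 (mod 53). Verify: 45 × 33 = 1485 ≡ 1 (mod 53)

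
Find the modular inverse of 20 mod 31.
Since 31 is prime, by Fermat 20^(-1) ≡ 20^{29} ≡ 14 mod 31. Verify: 20 × 14 = 280 ≡ 1 mod 31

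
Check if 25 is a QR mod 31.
By Euler's criterion: 25^{15} ≡ 1 (mod 31). Since this equals 1, 25 is a QR.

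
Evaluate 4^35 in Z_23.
Using Fermat: 4^{22} ≡ 1 (mod 23). 35 ≡ 13 (mod 22). So 4^{35} ≡ 4^{13} ≡ 16 (mod 23)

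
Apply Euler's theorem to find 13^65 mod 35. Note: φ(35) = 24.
By Euler: 13^{24} ≡ 1 mod 35 since gcd(13, 35) = 1. 65 = 2×24 + 17. So 13^{65} ≡ 13^{17} ≡ 13 mod 35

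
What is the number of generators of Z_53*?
A prime p has φ(p-1) primitive roots; here φ(52) = 24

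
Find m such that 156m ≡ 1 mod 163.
Since 163 is prime, by Fermat 156^(-1) ≡ 156^{161} ≡ 93 mod 163. Verify: 156 × 93 = 14508 ≡ 1 mod 163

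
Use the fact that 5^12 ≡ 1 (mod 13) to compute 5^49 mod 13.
By Fermat: 5^{12} ≡ 1 (mod 13). 49 = 4×12 + 1. So 5^{49} ≡ 5^{1} ≡ 5 (mod 13)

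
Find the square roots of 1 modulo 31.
The square roots of 1 mod 31 are 1 and 30. Verify: 1² = 1 ≡ 1 mod 31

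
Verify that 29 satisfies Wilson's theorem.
(28)! mod 29 = 28. Since this equals -1 mod 29, Wilson confirms 29 is prime.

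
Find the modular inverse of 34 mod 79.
Since 79 is prime, by Fermat 34^(-1) ≡ 34^{77} ≡ 7 (mod 79). Verify: 34 × 7 = 238 ≡ 1 (mod 79)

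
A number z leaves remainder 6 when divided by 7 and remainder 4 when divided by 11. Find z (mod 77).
M = 7 × 11 = 77. M₁ = 11, y₁ ≡ 2 (mod 7). M₂ = 7, y₂ ≡ 8 (mod 11). z = 6×11×2 + 4×7×8 ≡ 48 (mod 77)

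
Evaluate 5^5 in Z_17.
By repeated squaring (mod 17): 5^{1}≡5, 5^{2}≡8, 5^{4}≡13. Then 5^{5} = 5^{4+1} ≡ 13 × 5 ≡ 14 (mod 17)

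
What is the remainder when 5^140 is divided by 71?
Using Fermat: 5^{70} ≡ 1 (mod 71). 140 ≡ 0 (mod 70). So 5^{140} ≡ 5^{0} ≡ 1 (mod 71)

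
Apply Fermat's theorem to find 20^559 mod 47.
By Fermat: 20^{46} ≡ 1 mod 47. 559 ≡ 7 mod 46. So 20^{559} ≡ 20^{7} ≡ 26 mod 47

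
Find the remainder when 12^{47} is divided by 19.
By Fermat: 12^{18} ≡ 1 mod 19. 47 = 2×18 + 11. So 12^{47} ≡ 12^{11} ≡ 8 mod 19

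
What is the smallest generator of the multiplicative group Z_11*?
g = 2. Powers: [2, 4, 8, 5, 10, 9, 7, 3, ...] generates all 10 non-zero residues.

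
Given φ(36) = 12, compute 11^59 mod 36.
By Euler: 11^{12} ≡ 1 (mod 36) since gcd(11, 36) = 1. 59 = 4×12 + 11. So 11^{59} ≡ 11^{11} ≡ 23 (mod 36)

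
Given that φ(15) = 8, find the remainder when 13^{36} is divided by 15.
By Euler: 13^{8} ≡ 1 mod 15 since gcd(13, 15) = 1. 36 = 4×8 + 4. So 13^{36} ≡ 13^{4} ≡ 1 mod 15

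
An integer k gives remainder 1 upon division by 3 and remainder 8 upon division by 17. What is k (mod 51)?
M = 3 × 17 = 51. M₁ = 17, y₁ ≡ 2 (mod 3). M₂ = 3, y₂ ≡ 6 (mod 17). k = 1×17×2 + 8×3×6 ≡ 25 (mod 51)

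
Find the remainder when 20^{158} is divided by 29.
By Fermat: 20^{28} ≡ 1 mod 29. 158 = 5×28 + 18. So 20^{158} ≡ 20^{18} ≡ 7 mod 29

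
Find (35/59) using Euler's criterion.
(35/59) = 35^{29} mod 59 = 1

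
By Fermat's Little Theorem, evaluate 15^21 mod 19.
By Fermat: 15^{18} ≡ 1 mod 19. So 15^{21} = 15^{18} · 15^{3} ≡ 15^{3} ≡ 12 mod 19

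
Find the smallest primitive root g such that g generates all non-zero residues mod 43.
g = 3. For each prime q|42: 3^{21}≡42, 3^{14}≡36, 3^{6}≡41, none ≡ 1, so ord_43(3) = 42 and 3 is a primitive root.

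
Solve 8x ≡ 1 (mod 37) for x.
Since 37 is prime, by Fermat 8^(-1) ≡ 8^{35} ≡ 14 (mod 37). Verify: 8 × 14 = 112 ≡ 1 (mod 37)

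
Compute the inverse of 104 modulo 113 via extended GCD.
Extended GCD: 104(25) + 113(-23) = 1. So 104^(-1) ≡ 25 mod 113. Verify: 104 × 25 = 2600 ≡ 1 mod 113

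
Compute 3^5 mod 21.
By repeated squaring mod 21: 3^{1}≡3, 3^{2}≡9, 3^{4}≡18. Then 3^{5} = 3^{4+1} ≡ 18 × 3 ≡ 12 mod 21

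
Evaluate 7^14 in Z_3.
Using Fermat: 7^{2} ≡ 1 (mod 3). 14 ≡ 0 (mod 2). So 7^{14} ≡ 7^{0} ≡ 1 (mod 3)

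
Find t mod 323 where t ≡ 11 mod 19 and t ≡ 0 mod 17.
M = 19 × 17 = 323. M₁ = 17, y₁ ≡ 9 mod 19. M₂ = 19, y₂ ≡ 9 mod 17. t = 11×17×9 + 0×19×9 ≡ 68 mod 323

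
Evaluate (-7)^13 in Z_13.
Using Fermat: (-7)^{12} ≡ 1 (mod 13). 13 ≡ 1 (mod 12). So (-7)^{13} ≡ (-7)^{1} ≡ 6 (mod 13)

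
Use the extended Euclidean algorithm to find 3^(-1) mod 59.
Extended GCD: 3(20) + 59(-1) = 1. So 3^(-1) ≡ 20 mod 59. Verify: 3 × 20 = 60 ≡ 1 mod 59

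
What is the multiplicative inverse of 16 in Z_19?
Since 19 is prime, by Fermat 16^(-1) ≡ 16^{17} ≡ 6 (mod 19). Verify: 16 × 6 = 96 ≡ 1 (mod 19)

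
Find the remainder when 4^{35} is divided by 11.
By Fermat: 4^{10} ≡ 1 (mod 11). 35 = 3×10 + 5. So 4^{35} ≡ 4^{5} ≡ 1 (mod 11)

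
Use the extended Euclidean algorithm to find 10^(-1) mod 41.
Extended GCD: 10(-4) + 41(1) = 1. So 10^(-1) ≡ -4 ≡ 37 mod 41. Verify: 10 × 37 = 370 ≡ 1 mod 41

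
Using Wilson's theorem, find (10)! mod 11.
By Wilson's theorem, (10)! ≡ -1 ≡ 10 (mod 11)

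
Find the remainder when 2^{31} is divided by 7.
By Fermat: 2^{6} ≡ 1 (mod 7). 31 = 5×6 + 1. So 2^{31} ≡ 2^{1} ≡ 2 (mod 7)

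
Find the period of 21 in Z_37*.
Powers of 21 mod 37: 21^1≡21, 21^2≡34, 21^3≡11, 21^4≡9, 21^5≡4, 21^6≡10, 21^7≡25, 21^8≡7, 21^9≡36, 21^10≡16, 21^11≡3, 21^12≡26, 21^13≡28, 21^14≡33, 21^15≡27, 21^16≡12, 21^17≡30, 21^18≡1. Order = 18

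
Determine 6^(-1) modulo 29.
Since 29 is prime, by Fermat 6^(-1) ≡ 6^{27} ≡ 5 mod 29. Verify: 6 × 5 = 30 ≡ 1 mod 29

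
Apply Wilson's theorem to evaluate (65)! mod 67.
(66)! = (65)! × (66) ≡ -1 (mod 67). So (65)! ≡ -1 × (66)^(-1) ≡ (-1)×(-1) = 1 (mod 67)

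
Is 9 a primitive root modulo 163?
9^{81} ≡ 1 (mod 163) and 81 < 162, so ord_163(9) = 81 ≠ 162 and 9 is not a primitive root.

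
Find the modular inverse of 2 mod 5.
Since 5 is prime, by Fermat 2^(-1) ≡ 2^{3} ≡ 3 mod 5. Verify: 2 × 3 = 6 ≡ 1 mod 5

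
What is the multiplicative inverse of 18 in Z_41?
Since 41 is prime, by Fermat 18^(-1) ≡ 18^{39} ≡ 16 mod 41. Verify: 18 × 16 = 288 ≡ 1 mod 41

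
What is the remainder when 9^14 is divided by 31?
By repeated squaring mod 31: 9^{1}≡9, 9^{2}≡19, 9^{4}≡20, 9^{8}≡28. Then 9^{14} = 9^{8+4+2} ≡ 28 × 20 × 19 ≡ 7 mod 31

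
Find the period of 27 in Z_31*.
Powers of 27 mod 31: 27^1≡27, 27^2≡16, 27^3≡29, 27^4≡8, 27^5≡30, 27^6≡4, 27^7≡15, 27^8≡2, 27^9≡23, 27^10≡1. Order = 10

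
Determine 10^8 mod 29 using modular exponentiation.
By repeated squaring mod 29: 10^{1}≡10, 10^{2}≡13, 10^{4}≡24, 10^{8}≡25. So 10^{8} ≡ 25 mod 29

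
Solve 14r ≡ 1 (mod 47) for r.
Since 47 is prime, by Fermat 14^(-1) ≡ 14^{45} ≡ 37 (mod 47). Verify: 14 × 37 = 518 ≡ 1 (mod 47)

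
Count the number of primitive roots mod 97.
A prime p has φ(p-1) primitive roots; here φ(96) = 32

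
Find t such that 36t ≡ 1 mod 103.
Since 103 is prime, by Fermat 36^(-1) ≡ 36^{101} ≡ 83 mod 103. Verify: 36 × 83 = 2988 ≡ 1 mod 103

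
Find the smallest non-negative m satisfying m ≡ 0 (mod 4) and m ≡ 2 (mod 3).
M = 4 × 3 = 12. M₁ = 3, y₁ ≡ 3 (mod 4). M₂ = 4, y₂ ≡ 1 (mod 3). m = 0×3×3 + 2×4×1 ≡ 8 (mod 12)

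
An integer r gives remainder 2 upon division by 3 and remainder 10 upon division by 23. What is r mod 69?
M = 3 × 23 = 69. M₁ = 23, y₁ ≡ 2 mod 3. M₂ = 3, y₂ ≡ 8 mod 23. r = 2×23×2 + 10×3×8 ≡ 56 mod 69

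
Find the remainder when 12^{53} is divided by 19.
By Fermat: 12^{18} ≡ 1 (mod 19). 53 = 2×18 + 17. So 12^{53} ≡ 12^{17} ≡ 8 (mod 19)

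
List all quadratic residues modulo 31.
Squares in Z_31*: {1, 2, 4, 5, 7, 8, 9, 10, 14, 16, 18, 19, 20, 25, 28}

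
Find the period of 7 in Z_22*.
Powers of 7 mod 22: 7^1≡7, 7^2≡5, 7^3≡13, 7^4≡3, 7^5≡21, 7^6≡15, 7^7≡17, 7^8≡9, 7^9≡19, 7^10≡1. Order = 10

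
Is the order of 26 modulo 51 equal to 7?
Powers of 26 mod 51: 26^1≡26, 26^2≡13, 26^3≡32, 26^4≡16, 26^5≡8, 26^6≡4, 26^7≡2, 26^8≡1. 26^7≡2≢1, so ord ≠ 7. No, the actual order is 8.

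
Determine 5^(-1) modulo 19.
Since 19 is prime, by Fermat 5^(-1) ≡ 5^{17} ≡ 4 (mod 19). Verify: 5 × 4 = 20 ≡ 1 (mod 19)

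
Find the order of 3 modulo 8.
Powers of 3 mod 8: 3^1≡3, 3^2≡1. So the order of 3 is 2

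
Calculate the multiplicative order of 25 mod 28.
Powers of 25 mod 28: 25^1≡25, 25^2≡9, 25^3≡1. ord_28(25) = 3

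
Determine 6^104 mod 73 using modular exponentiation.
Using Fermat: 6^{72} ≡ 1 mod 73. 104 ≡ 32 mod 72. So 6^{104} ≡ 6^{32} ≡ 4 mod 73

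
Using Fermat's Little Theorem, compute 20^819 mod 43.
By Fermat: 20^{42} ≡ 1 mod 43. 819 ≡ 21 mod 42. So 20^{819} ≡ 20^{21} ≡ 42 mod 43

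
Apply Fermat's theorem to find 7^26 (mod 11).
By Fermat: 7^{10} ≡ 1 (mod 11). 26 = 2×10 + 6. So 7^{26} ≡ 7^{6} ≡ 4 (mod 11)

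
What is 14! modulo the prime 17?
(16)! = (14)! × (15) × (16) ≡ -1 (mod 17). So (14)! ≡ -1 × [(16)(15)]^(-1) ≡ 8 (mod 17)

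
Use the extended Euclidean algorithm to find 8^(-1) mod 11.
Extended GCD: 8(-4) + 11(3) = 1. So 8^(-1) ≡ -4 ≡ 7 (mod 11). Verify: 8 × 7 = 56 ≡ 1 (mod 11)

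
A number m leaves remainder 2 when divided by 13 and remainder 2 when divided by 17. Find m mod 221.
M = 13 × 17 = 221. M₁ = 17, y₁ ≡ 10 mod 13. M₂ = 13, y₂ ≡ 4 mod 17. m = 2×17×10 + 2×13×4 ≡ 2 mod 221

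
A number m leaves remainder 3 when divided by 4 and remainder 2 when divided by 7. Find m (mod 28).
M = 4 × 7 = 28. M₁ = 7, y₁ ≡ 3 (mod 4). M₂ = 4, y₂ ≡ 2 (mod 7). m = 3×7×3 + 2×4×2 ≡ 23 (mod 28)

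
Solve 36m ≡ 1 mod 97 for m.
Since 97 is prime, by Fermat 36^(-1) ≡ 36^{95} ≡ 62 mod 97. Verify: 36 × 62 = 2232 ≡ 1 mod 97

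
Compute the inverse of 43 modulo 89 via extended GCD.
Extended GCD: 43(29) + 89(-14) = 1. So 43^(-1) ≡ 29 mod 89. Verify: 43 × 29 = 1247 ≡ 1 mod 89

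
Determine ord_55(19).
Powers of 19 mod 55: 19^1≡19, 19^2≡31, 19^3≡39, 19^4≡26, 19^5≡54, 19^6≡36, 19^7≡24, 19^8≡16, 19^9≡29, 19^10≡1. ord_55(19) = 10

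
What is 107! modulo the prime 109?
(108)! = (107)! × (108) ≡ -1 (mod 109). So (107)! ≡ -1 × (108)^(-1) ≡ (-1)×(-1) = 1 (mod 109)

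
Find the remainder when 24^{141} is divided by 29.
By Fermat: 24^{28} ≡ 1 mod 29. 141 = 5×28 + 1. So 24^{141} ≡ 24^{1} ≡ 24 mod 29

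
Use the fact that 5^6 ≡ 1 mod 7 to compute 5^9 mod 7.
By Fermat: 5^{6} ≡ 1 mod 7. So 5^{9} = 5^{6} · 5^{3} ≡ 5^{3} ≡ 6 mod 7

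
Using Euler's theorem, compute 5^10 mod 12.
By Euler: 5^{4} ≡ 1 (mod 12) since gcd(5, 12) = 1. 10 = 2×4 + 2. So 5^{10} ≡ 5^{2} ≡ 1 (mod 12)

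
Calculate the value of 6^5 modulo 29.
By repeated squaring (mod 29): 6^{1}≡6, 6^{2}≡7, 6^{4}≡20. Then 6^{5} = 6^{4+1} ≡ 20 × 6 ≡ 4 (mod 29)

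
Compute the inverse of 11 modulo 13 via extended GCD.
Extended GCD: 11(6) + 13(-5) = 1. So 11^(-1) ≡ 6 (mod 13). Verify: 11 × 6 = 66 ≡ 1 (mod 13)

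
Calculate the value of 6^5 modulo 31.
By repeated squaring mod 31: 6^{1}≡6, 6^{2}≡5, 6^{4}≡25. Then 6^{5} = 6^{4+1} ≡ 25 × 6 ≡ 26 mod 31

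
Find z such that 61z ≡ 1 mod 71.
Since 71 is prime, by Fermat 61^(-1) ≡ 61^{69} ≡ 7 mod 71. Verify: 61 × 7 = 427 ≡ 1 mod 71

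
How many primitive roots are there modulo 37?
There are φ(37-1) = φ(36) = 12 primitive roots modulo 37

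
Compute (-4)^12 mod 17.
By repeated squaring (mod 17): (-4)^{1}≡13, (-4)^{2}≡16, (-4)^{4}≡1, (-4)^{8}≡1. Then (-4)^{12} = (-4)^{8+4} ≡ 1 × 1 ≡ 1 (mod 17)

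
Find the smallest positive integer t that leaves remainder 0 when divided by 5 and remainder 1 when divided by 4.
M = 5 × 4 = 20. M₁ = 4, y₁ ≡ 4 (mod 5). M₂ = 5, y₂ ≡ 1 (mod 4). t = 0×4×4 + 1×5×1 ≡ 5 (mod 20)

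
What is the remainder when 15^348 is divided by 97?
Using Fermat: 15^{96} ≡ 1 mod 97. 348 ≡ 60 mod 96. So 15^{348} ≡ 15^{60} ≡ 50 mod 97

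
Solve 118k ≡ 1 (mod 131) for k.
Since 131 is prime, by Fermat 118^(-1) ≡ 118^{129} ≡ 10 (mod 131). Verify: 118 × 10 = 1180 ≡ 1 (mod 131)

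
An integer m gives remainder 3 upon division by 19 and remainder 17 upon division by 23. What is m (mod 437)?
M = 19 × 23 = 437. M₁ = 23, y₁ ≡ 5 (mod 19). M₂ = 19, y₂ ≡ 17 (mod 23). m = 3×23×5 + 17×19×17 ≡ 155 (mod 437)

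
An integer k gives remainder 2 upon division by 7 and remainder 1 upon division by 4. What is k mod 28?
M = 7 × 4 = 28. M₁ = 4, y₁ ≡ 2 mod 7. M₂ = 7, y₂ ≡ 3 mod 4. k = 2×4×2 + 1×7×3 ≡ 9 mod 28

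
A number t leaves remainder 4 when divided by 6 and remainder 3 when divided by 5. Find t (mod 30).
M = 6 × 5 = 30. M₁ = 5, y₁ ≡ 5 (mod 6). M₂ = 6, y₂ ≡ 1 (mod 5). t = 4×5×5 + 3×6×1 ≡ 28 (mod 30)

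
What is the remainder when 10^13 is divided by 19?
By repeated squaring mod 19: 10^{1}≡10, 10^{2}≡5, 10^{4}≡6, 10^{8}≡17. Then 10^{13} = 10^{8+4+1} ≡ 17 × 6 × 10 ≡ 13 mod 19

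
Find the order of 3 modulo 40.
Powers of 3 mod 40: 3^1≡3, 3^2≡9, 3^3≡27, 3^4≡1. Order = 4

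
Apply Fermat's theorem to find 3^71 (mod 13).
By Fermat: 3^{12} ≡ 1 (mod 13). 71 = 5×12 + 11. So 3^{71} ≡ 3^{11} ≡ 9 (mod 13)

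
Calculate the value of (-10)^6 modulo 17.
By repeated squaring (mod 17): (-10)^{1}≡7, (-10)^{2}≡15, (-10)^{4}≡4. Then (-10)^{6} = (-10)^{4+2} ≡ 4 × 15 ≡ 9 (mod 17)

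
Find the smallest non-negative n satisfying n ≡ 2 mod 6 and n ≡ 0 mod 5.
M = 6 × 5 = 30. M₁ = 5, y₁ ≡ 5 mod 6. M₂ = 6, y₂ ≡ 1 mod 5. n = 2×5×5 + 0×6×1 ≡ 20 mod 30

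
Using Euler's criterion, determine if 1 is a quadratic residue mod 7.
By Euler's criterion: 1^{3} ≡ 1 (mod 7). Since this equals 1, 1 is a QR.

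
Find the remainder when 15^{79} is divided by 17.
By Fermat: 15^{16} ≡ 1 (mod 17). 79 = 4×16 + 15. So 15^{79} ≡ 15^{15} ≡ 8 (mod 17)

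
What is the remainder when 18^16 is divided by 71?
By repeated squaring mod 71: 18^{1}≡18, 18^{2}≡40, 18^{4}≡38, 18^{8}≡24, 18^{16}≡8. So 18^{16} ≡ 8 mod 71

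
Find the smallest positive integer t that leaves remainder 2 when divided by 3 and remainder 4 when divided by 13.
M = 3 × 13 = 39. M₁ = 13, y₁ ≡ 1 (mod 3). M₂ = 3, y₂ ≡ 9 (mod 13). t = 2×13×1 + 4×3×9 ≡ 17 (mod 39)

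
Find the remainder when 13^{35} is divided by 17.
By Fermat: 13^{16} ≡ 1 mod 17. 35 = 2×16 + 3. So 13^{35} ≡ 13^{3} ≡ 4 mod 17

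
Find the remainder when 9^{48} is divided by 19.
By Fermat: 9^{18} ≡ 1 mod 19. 48 = 2×18 + 12. So 9^{48} ≡ 9^{12} ≡ 7 mod 19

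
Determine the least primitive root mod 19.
g = 2. Powers: [2, 4, 8, 16, 13, 7, 14, 9, 18, 17, ...] generates all 18 non-zero residues.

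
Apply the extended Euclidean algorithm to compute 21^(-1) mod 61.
Extended GCD: 21(-29) + 61(10) = 1. So 21^(-1) ≡ -29 ≡ 32 mod 61. Verify: 21 × 32 = 672 ≡ 1 mod 61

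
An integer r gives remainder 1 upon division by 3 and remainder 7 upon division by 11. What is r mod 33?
M = 3 × 11 = 33. M₁ = 11, y₁ ≡ 2 mod 3. M₂ = 3, y₂ ≡ 4 mod 11. r = 1×11×2 + 7×3×4 ≡ 7 mod 33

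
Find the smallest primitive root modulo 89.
g = 3. For each prime q|88: 3^{44}≡88, 3^{8}≡64, none ≡ 1, so ord_89(3) = 88 and 3 is a primitive root.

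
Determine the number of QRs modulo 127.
Exactly half the non-zero residues mod a prime are QRs: (127-1)/2 = 63.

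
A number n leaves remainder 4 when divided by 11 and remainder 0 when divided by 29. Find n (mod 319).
M = 11 × 29 = 319. M₁ = 29, y₁ ≡ 8 (mod 11). M₂ = 11, y₂ ≡ 8 (mod 29). n = 4×29×8 + 0×11×8 ≡ 290 (mod 319)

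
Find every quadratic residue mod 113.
Quadratic residues modulo 113: {1, 2, 4, 7, 8, 9, 11, 13, 14, 15, 16, 18, 22, 25, 26, 28, 30, 31, 32, 36, 41, 44, 49, 50, 51, 52, 53, 56, 57, 60, 61, 62, 63, 64, 69, 72, 77, 81, 82, 83, 85, 87, 88, 91, 95, 97, 98, 99, 100, 102, 104, 105, 106, 109, 111, 112}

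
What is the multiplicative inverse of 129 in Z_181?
Since 181 is prime, by Fermat 129^(-1) ≡ 129^{179} ≡ 87 mod 181. Verify: 129 × 87 = 11223 ≡ 1 mod 181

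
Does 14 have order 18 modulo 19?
ord_19(14) divides 18. For each prime q|18: 14^{9}≡18, 14^{6}≡7, none ≡ 1. So 14 has order 18 and is a primitive root mod 19.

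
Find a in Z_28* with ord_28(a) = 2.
15 has order 2 mod 28 since 15^{2} ≡ 1 (mod 28) and no smaller power works.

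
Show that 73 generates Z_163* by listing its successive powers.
73^1, 73^2, ..., 73^{162} mod 163: [73, 113, 99, 55, 103, 21, 66, 91, 123, 14, 44, 115, 82, 118, 138, 131, 109, 133, 92, 33, 127, 143, 7, 22, 139, 41, 59, 69, 147, 136, 148, 46, 98, 145, 153, 85, 11, 151, 102, 111, 116, 155, 68, 74, 23, 49, 154, 158, 124, 87, 157, 51, 137, 58, 159, 34, 37, 93, 106, 77, 79, 62, 125, 160, 107, 150, 29, 161, 17, 100, 128, 53, 120, 121, 31, 144, 80, 135, 75, 96, 162, 90, 50, 64, 108, 60, 142, 97, 72, 40, 149, 119, 48, 81, 45, 25, 32, 54, 30, 71, 130, 36, 20, 156, 141, 24, 122, 104, 94, 16, 27, 15, 117, 65, 18, 10, 78, 152, 12, 61, 52, 47, 8, 95, 89, 140, 114, 9, 5, 39, 76, 6, 112, 26, 105, 4, 129, 126, 70, 57, 86, 84, 101, 38, 3, 56, 13, 134, 2, 146, 63, 35, 110, 43, 42, 132, 19, 83, 28, 88, 67, 1]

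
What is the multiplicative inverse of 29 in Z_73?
Since 73 is prime, by Fermat 29^(-1) ≡ 29^{71} ≡ 68 (mod 73). Verify: 29 × 68 = 1972 ≡ 1 (mod 73)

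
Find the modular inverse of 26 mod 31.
Since 31 is prime, by Fermat 26^(-1) ≡ 26^{29} ≡ 6 mod 31. Verify: 26 × 6 = 156 ≡ 1 mod 31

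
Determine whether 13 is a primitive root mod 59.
ord_59(13) divides 58. For each prime q|58: 13^{29}≡58, 13^{2}≡51, none ≡ 1. So 13 has order 58 and is a primitive root mod 59.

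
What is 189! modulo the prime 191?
(190)! = (189)! × (190) ≡ -1 mod 191. So (189)! ≡ -1 × (190)^(-1) ≡ (-1)×(-1) = 1 mod 191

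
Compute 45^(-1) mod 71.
Since 71 is prime, by Fermat 45^(-1) ≡ 45^{69} ≡ 30 mod 71. Verify: 45 × 30 = 1350 ≡ 1 mod 71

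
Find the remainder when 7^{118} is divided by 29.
By Fermat: 7^{28} ≡ 1 mod 29. 118 = 4×28 + 6. So 7^{118} ≡ 7^{6} ≡ 25 mod 29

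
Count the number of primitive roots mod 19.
Number of primitive roots mod 19 = φ(p-1) = φ(18) = 6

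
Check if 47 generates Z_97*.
47^{8} ≡ 1 mod 97 and 8 < 96, so ord_97(47) = 8 ≠ 96 and 47 is not a primitive root.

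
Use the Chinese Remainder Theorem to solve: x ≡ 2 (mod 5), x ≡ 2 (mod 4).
M = 5 × 4 = 20. M₁ = 4, y₁ ≡ 4 (mod 5). M₂ = 5, y₂ ≡ 1 (mod 4). x = 2×4×4 + 2×5×1 ≡ 2 (mod 20)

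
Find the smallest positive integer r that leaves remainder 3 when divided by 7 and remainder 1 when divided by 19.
M = 7 × 19 = 133. M₁ = 19, y₁ ≡ 3 (mod 7). M₂ = 7, y₂ ≡ 11 (mod 19). r = 3×19×3 + 1×7×11 ≡ 115 (mod 133)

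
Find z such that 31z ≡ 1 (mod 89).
Since 89 is prime, by Fermat 31^(-1) ≡ 31^{87} ≡ 23 (mod 89). Verify: 31 × 23 = 713 ≡ 1 (mod 89)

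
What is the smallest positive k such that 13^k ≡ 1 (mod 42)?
Powers of 13 mod 42: 13^1≡13, 13^2≡1. So the order of 13 is 2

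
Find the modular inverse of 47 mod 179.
Since 179 is prime, by Fermat 47^(-1) ≡ 47^{177} ≡ 80 (mod 179). Verify: 47 × 80 = 3760 ≡ 1 (mod 179)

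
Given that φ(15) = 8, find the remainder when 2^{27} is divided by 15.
By Euler: 2^{8} ≡ 1 mod 15 since gcd(2, 15) = 1. 27 = 3×8 + 3. So 2^{27} ≡ 2^{3} ≡ 8 mod 15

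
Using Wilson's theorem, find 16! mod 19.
(18)! = (16)! × (17) × (18) ≡ -1 (mod 19). So (16)! ≡ -1 × [(18)(17)]^(-1) ≡ 9 (mod 19)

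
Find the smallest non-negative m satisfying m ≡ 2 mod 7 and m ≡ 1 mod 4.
M = 7 × 4 = 28. M₁ = 4, y₁ ≡ 2 mod 7. M₂ = 7, y₂ ≡ 3 mod 4. m = 2×4×2 + 1×7×3 ≡ 9 mod 28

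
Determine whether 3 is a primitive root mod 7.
ord_7(3) divides 6. For each prime q|6: 3^{3}≡6, 3^{2}≡2, none ≡ 1. So 3 has order 6 and is a primitive root mod 7.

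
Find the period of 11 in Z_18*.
Powers of 11 mod 18: 11^1≡11, 11^2≡13, 11^3≡17, 11^4≡7, 11^5≡5, 11^6≡1. Order = 6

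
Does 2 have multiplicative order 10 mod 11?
Powers of 2 mod 11: 2^1≡2, 2^2≡4, 2^3≡8, 2^4≡5, 2^5≡10, 2^6≡9, 2^7≡7, 2^8≡3, 2^9≡6, 2^10≡1. First k with 2^k≡1 is k=10. Yes, ord_11(2) = 10.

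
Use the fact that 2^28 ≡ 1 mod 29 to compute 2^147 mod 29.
By Fermat: 2^{28} ≡ 1 mod 29. 147 = 5×28 + 7. So 2^{147} ≡ 2^{7} ≡ 12 mod 29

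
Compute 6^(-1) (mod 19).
Since 19 is prime, by Fermat 6^(-1) ≡ 6^{17} ≡ 16 (mod 19). Verify: 6 × 16 = 96 ≡ 1 (mod 19)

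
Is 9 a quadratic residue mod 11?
By Euler's criterion: 9^{5} ≡ 1 (mod 11). Since this equals 1, 9 is a QR.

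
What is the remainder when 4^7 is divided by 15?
By repeated squaring mod 15: 4^{1}≡4, 4^{2}≡1, 4^{4}≡1. Then 4^{7} = 4^{4+2+1} ≡ 1 × 1 × 4 ≡ 4 mod 15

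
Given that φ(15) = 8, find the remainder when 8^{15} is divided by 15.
By Euler: 8^{8} ≡ 1 (mod 15) since gcd(8, 15) = 1. 15 = 1×8 + 7. So 8^{15} ≡ 8^{7} ≡ 2 (mod 15)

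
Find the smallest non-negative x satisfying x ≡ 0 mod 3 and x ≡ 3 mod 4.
M = 3 × 4 = 12. M₁ = 4, y₁ ≡ 1 mod 3. M₂ = 3, y₂ ≡ 3 mod 4. x = 0×4×1 + 3×3×3 ≡ 3 mod 12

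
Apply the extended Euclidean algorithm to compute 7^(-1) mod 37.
Extended GCD: 7(16) + 37(-3) = 1. So 7^(-1) ≡ 16 (mod 37). Verify: 7 × 16 = 112 ≡ 1 (mod 37)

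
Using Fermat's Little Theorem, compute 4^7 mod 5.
By Fermat: 4^{4} ≡ 1 (mod 5). So 4^{7} = 4^{4} · 4^{3} ≡ 4^{3} ≡ 4 (mod 5)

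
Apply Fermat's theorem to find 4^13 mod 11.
By Fermat: 4^{10} ≡ 1 mod 11. So 4^{13} = 4^{10} · 4^{3} ≡ 4^{3} ≡ 9 mod 11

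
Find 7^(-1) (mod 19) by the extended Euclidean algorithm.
Extended GCD: 7(-8) + 19(3) = 1. So 7^(-1) ≡ -8 ≡ 11 (mod 19). Verify: 7 × 11 = 77 ≡ 1 (mod 19)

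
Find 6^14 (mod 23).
By repeated squaring (mod 23): 6^{1}≡6, 6^{2}≡13, 6^{4}≡8, 6^{8}≡18. Then 6^{14} = 6^{8+4+2} ≡ 18 × 8 × 13 ≡ 9 (mod 23)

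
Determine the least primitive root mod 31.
g = 3. For each prime q|30: 3^{15}≡30, 3^{10}≡25, 3^{6}≡16, none ≡ 1, so ord_31(3) = 30 and 3 is a primitive root.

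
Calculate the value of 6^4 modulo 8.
6^{4} = 1296 ≡ 0 (mod 8)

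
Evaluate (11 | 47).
(11/47) = 11^{23} mod 47 = -1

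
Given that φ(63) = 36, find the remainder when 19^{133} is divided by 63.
By Euler: 19^{36} ≡ 1 mod 63 since gcd(19, 63) = 1. 133 = 3×36 + 25. So 19^{133} ≡ 19^{25} ≡ 19 mod 63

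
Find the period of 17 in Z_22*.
Powers of 17 mod 22: 17^1≡17, 17^2≡3, 17^3≡7, 17^4≡9, 17^5≡21, 17^6≡5, 17^7≡19, 17^8≡15, 17^9≡13, 17^10≡1. ord_22(17) = 10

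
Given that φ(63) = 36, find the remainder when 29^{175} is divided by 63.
By Euler: 29^{36} ≡ 1 (mod 63) since gcd(29, 63) = 1. 175 = 4×36 + 31. So 29^{175} ≡ 29^{31} ≡ 29 (mod 63)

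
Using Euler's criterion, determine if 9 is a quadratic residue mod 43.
By Euler's criterion: 9^{21} ≡ 1 (mod 43). Since this equals 1, 9 is a QR.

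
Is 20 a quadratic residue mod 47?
By Euler's criterion: 20^{23} ≡ 46 mod 47. Since this equals -1 (≡ 46), 20 is not a QR.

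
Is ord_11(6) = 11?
Powers of 6 mod 11: 6^1≡6, 6^2≡3, 6^3≡7, 6^4≡9, 6^5≡10, 6^6≡5, 6^7≡8, 6^8≡4, 6^9≡2, 6^10≡1. Already 6^10≡1, so the order is 10 < 11. No, the actual order is 10.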